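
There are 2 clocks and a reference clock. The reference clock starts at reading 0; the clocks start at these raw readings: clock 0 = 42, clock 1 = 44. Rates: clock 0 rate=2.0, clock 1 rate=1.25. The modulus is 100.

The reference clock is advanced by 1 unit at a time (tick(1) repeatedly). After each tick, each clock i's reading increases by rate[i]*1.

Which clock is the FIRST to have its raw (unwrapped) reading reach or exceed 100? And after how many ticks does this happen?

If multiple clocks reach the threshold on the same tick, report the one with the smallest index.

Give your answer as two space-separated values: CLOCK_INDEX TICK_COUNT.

clock 0: start=42, rate=2.0, needs 100-42 = 58; ticks = ceil(58/2.0) = ceil(29.0000) = 29; reading at tick 29 = 42 + 2.0*29 = 100.0000
clock 1: start=44, rate=1.25, needs 100-44 = 56; ticks = ceil(56/1.25) = ceil(44.8000) = 45; reading at tick 45 = 44 + 1.25*45 = 100.2500
Minimum tick count = 29; winners = [0]; smallest index = 0

Answer: 0 29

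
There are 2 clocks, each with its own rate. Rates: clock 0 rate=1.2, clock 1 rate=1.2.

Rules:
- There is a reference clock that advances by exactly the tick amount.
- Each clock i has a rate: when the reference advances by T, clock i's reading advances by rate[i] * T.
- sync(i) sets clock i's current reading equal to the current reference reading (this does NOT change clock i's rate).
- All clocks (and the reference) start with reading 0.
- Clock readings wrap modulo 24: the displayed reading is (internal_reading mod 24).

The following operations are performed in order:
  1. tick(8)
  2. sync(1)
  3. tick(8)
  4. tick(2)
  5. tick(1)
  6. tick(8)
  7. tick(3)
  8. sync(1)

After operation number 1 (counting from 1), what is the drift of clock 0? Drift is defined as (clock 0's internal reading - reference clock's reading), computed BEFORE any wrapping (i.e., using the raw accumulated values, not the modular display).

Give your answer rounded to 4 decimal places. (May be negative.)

After op 1 tick(8): ref=8.0000 raw=[9.6000 9.6000]
Drift of clock 0 after op 1: 9.6000 - 8.0000 = 1.6000

Answer: 1.6000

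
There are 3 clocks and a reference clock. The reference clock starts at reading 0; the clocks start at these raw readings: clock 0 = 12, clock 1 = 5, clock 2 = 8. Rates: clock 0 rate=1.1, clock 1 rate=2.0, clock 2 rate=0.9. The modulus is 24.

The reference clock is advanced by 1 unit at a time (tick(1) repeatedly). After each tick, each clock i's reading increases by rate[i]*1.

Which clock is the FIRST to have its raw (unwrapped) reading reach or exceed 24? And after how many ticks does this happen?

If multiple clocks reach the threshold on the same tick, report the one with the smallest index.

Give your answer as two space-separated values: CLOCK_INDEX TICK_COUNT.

clock 0: start=12, rate=1.1, needs 24-12 = 12; ticks = ceil(12/1.1) = ceil(10.9091) = 11; reading at tick 11 = 12 + 1.1*11 = 24.1000
clock 1: start=5, rate=2.0, needs 24-5 = 19; ticks = ceil(19/2.0) = ceil(9.5000) = 10; reading at tick 10 = 5 + 2.0*10 = 25.0000
clock 2: start=8, rate=0.9, needs 24-8 = 16; ticks = ceil(16/0.9) = ceil(17.7778) = 18; reading at tick 18 = 8 + 0.9*18 = 24.2000
Minimum tick count = 10; winners = [1]; smallest index = 1

Answer: 1 10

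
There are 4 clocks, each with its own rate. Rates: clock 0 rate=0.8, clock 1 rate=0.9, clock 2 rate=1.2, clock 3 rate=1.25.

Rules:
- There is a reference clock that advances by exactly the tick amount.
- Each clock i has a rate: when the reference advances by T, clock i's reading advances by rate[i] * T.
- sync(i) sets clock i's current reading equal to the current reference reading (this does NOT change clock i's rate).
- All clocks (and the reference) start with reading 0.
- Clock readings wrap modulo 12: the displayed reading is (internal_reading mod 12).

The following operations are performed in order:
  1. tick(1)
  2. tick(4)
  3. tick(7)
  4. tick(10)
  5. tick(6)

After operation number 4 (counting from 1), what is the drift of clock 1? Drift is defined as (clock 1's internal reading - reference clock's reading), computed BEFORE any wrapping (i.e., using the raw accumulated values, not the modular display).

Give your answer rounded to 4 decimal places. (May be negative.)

Answer: -2.2000

Derivation:
After op 1 tick(1): ref=1.0000 raw=[0.8000 0.9000 1.2000 1.2500]
After op 2 tick(4): ref=5.0000 raw=[4.0000 4.5000 6.0000 6.2500]
After op 3 tick(7): ref=12.0000 raw=[9.6000 10.8000 14.4000 15.0000]
After op 4 tick(10): ref=22.0000 raw=[17.6000 19.8000 26.4000 27.5000]
Drift of clock 1 after op 4: 19.8000 - 22.0000 = -2.2000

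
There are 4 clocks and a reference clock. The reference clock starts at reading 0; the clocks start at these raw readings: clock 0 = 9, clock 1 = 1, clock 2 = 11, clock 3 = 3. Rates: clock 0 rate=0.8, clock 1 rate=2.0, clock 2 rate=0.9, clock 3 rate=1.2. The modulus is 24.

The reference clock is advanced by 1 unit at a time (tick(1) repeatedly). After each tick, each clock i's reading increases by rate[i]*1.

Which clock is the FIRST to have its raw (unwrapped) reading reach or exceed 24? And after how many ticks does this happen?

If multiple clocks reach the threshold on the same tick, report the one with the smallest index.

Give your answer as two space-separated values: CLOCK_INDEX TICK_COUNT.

Answer: 1 12

Derivation:
clock 0: start=9, rate=0.8, needs 24-9 = 15; ticks = ceil(15/0.8) = ceil(18.7500) = 19; reading at tick 19 = 9 + 0.8*19 = 24.2000
clock 1: start=1, rate=2.0, needs 24-1 = 23; ticks = ceil(23/2.0) = ceil(11.5000) = 12; reading at tick 12 = 1 + 2.0*12 = 25.0000
clock 2: start=11, rate=0.9, needs 24-11 = 13; ticks = ceil(13/0.9) = ceil(14.4444) = 15; reading at tick 15 = 11 + 0.9*15 = 24.5000
clock 3: start=3, rate=1.2, needs 24-3 = 21; ticks = ceil(21/1.2) = ceil(17.5000) = 18; reading at tick 18 = 3 + 1.2*18 = 24.6000
Minimum tick count = 12; winners = [1]; smallest index = 1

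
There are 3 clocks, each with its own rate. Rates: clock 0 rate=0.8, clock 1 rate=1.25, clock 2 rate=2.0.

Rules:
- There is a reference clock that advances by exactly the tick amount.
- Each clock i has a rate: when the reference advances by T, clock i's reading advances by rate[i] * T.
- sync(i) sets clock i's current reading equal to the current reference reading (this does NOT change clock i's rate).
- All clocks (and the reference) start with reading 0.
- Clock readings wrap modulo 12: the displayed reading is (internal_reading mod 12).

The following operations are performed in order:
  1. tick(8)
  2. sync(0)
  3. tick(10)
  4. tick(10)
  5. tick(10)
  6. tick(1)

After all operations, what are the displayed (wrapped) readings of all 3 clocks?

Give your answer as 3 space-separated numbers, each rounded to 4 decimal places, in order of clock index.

After op 1 tick(8): ref=8.0000 raw=[6.4000 10.0000 16.0000]
After op 2 sync(0): ref=8.0000 raw=[8.0000 10.0000 16.0000]
After op 3 tick(10): ref=18.0000 raw=[16.0000 22.5000 36.0000]
After op 4 tick(10): ref=28.0000 raw=[24.0000 35.0000 56.0000]
After op 5 tick(10): ref=38.0000 raw=[32.0000 47.5000 76.0000]
After op 6 tick(1): ref=39.0000 raw=[32.8000 48.7500 78.0000]
Wrap final raw readings (mod 12): 32.8000 mod 12 = 8.8000; 48.7500 mod 12 = 0.7500; 78.0000 mod 12 = 6.0000

Answer: 8.8000 0.7500 6.0000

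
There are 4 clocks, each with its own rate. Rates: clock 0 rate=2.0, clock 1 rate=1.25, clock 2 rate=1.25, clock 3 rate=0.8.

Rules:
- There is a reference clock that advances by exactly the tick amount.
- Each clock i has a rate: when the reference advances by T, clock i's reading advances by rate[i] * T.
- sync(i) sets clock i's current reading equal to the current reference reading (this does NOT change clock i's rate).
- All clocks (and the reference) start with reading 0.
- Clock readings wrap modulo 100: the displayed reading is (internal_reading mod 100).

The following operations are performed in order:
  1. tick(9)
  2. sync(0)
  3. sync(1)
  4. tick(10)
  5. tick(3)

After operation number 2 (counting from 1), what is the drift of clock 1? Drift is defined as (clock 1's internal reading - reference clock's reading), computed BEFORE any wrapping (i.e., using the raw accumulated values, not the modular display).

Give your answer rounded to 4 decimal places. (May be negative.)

After op 1 tick(9): ref=9.0000 raw=[18.0000 11.2500 11.2500 7.2000]
After op 2 sync(0): ref=9.0000 raw=[9.0000 11.2500 11.2500 7.2000]
Drift of clock 1 after op 2: 11.2500 - 9.0000 = 2.2500

Answer: 2.2500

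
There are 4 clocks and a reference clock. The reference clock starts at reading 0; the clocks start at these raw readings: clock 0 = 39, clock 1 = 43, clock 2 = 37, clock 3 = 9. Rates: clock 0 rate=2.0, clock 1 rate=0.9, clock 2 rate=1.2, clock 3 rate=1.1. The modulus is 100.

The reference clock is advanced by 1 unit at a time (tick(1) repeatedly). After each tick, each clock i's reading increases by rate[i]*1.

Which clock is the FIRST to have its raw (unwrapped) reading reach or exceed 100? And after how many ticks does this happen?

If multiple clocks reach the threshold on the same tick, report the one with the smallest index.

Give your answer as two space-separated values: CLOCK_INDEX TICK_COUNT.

clock 0: start=39, rate=2.0, needs 100-39 = 61; ticks = ceil(61/2.0) = ceil(30.5000) = 31; reading at tick 31 = 39 + 2.0*31 = 101.0000
clock 1: start=43, rate=0.9, needs 100-43 = 57; ticks = ceil(57/0.9) = ceil(63.3333) = 64; reading at tick 64 = 43 + 0.9*64 = 100.6000
clock 2: start=37, rate=1.2, needs 100-37 = 63; ticks = ceil(63/1.2) = ceil(52.5000) = 53; reading at tick 53 = 37 + 1.2*53 = 100.6000
clock 3: start=9, rate=1.1, needs 100-9 = 91; ticks = ceil(91/1.1) = ceil(82.7273) = 83; reading at tick 83 = 9 + 1.1*83 = 100.3000
Minimum tick count = 31; winners = [0]; smallest index = 0

Answer: 0 31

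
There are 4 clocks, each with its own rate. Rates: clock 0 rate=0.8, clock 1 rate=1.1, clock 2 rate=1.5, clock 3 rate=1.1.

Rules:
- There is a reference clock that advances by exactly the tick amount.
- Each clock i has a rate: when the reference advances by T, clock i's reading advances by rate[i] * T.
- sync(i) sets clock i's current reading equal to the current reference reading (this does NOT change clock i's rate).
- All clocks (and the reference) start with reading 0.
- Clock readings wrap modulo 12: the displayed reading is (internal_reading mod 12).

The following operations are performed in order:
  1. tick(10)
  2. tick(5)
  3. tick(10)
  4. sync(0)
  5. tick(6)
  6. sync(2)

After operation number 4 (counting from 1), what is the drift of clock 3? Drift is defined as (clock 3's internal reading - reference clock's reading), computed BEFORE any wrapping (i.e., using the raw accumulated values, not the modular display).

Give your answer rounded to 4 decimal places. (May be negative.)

Answer: 2.5000

Derivation:
After op 1 tick(10): ref=10.0000 raw=[8.0000 11.0000 15.0000 11.0000]
After op 2 tick(5): ref=15.0000 raw=[12.0000 16.5000 22.5000 16.5000]
After op 3 tick(10): ref=25.0000 raw=[20.0000 27.5000 37.5000 27.5000]
After op 4 sync(0): ref=25.0000 raw=[25.0000 27.5000 37.5000 27.5000]
Drift of clock 3 after op 4: 27.5000 - 25.0000 = 2.5000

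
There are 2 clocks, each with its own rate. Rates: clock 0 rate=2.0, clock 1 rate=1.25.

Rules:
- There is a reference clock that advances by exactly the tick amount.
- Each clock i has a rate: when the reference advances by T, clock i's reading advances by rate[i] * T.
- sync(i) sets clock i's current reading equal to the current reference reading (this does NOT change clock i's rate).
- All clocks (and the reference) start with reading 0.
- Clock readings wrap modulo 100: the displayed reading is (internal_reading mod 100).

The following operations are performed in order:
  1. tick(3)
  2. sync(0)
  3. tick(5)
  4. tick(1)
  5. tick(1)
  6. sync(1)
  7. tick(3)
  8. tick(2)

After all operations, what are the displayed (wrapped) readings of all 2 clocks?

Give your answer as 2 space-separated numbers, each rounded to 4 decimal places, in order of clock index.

After op 1 tick(3): ref=3.0000 raw=[6.0000 3.7500]
After op 2 sync(0): ref=3.0000 raw=[3.0000 3.7500]
After op 3 tick(5): ref=8.0000 raw=[13.0000 10.0000]
After op 4 tick(1): ref=9.0000 raw=[15.0000 11.2500]
After op 5 tick(1): ref=10.0000 raw=[17.0000 12.5000]
After op 6 sync(1): ref=10.0000 raw=[17.0000 10.0000]
After op 7 tick(3): ref=13.0000 raw=[23.0000 13.7500]
After op 8 tick(2): ref=15.0000 raw=[27.0000 16.2500]
Wrap final raw readings (mod 100): 27.0000 mod 100 = 27.0000; 16.2500 mod 100 = 16.2500

Answer: 27.0000 16.2500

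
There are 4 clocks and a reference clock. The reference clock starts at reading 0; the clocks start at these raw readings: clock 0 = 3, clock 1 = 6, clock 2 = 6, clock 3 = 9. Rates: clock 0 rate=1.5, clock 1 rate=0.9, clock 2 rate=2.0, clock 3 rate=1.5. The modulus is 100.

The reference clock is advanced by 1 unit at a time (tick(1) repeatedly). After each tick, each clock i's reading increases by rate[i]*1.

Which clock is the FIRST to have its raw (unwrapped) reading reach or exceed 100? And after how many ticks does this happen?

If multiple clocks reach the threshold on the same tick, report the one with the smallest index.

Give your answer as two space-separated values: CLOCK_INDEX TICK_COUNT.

clock 0: start=3, rate=1.5, needs 100-3 = 97; ticks = ceil(97/1.5) = ceil(64.6667) = 65; reading at tick 65 = 3 + 1.5*65 = 100.5000
clock 1: start=6, rate=0.9, needs 100-6 = 94; ticks = ceil(94/0.9) = ceil(104.4444) = 105; reading at tick 105 = 6 + 0.9*105 = 100.5000
clock 2: start=6, rate=2.0, needs 100-6 = 94; ticks = ceil(94/2.0) = ceil(47.0000) = 47; reading at tick 47 = 6 + 2.0*47 = 100.0000
clock 3: start=9, rate=1.5, needs 100-9 = 91; ticks = ceil(91/1.5) = ceil(60.6667) = 61; reading at tick 61 = 9 + 1.5*61 = 100.5000
Minimum tick count = 47; winners = [2]; smallest index = 2

Answer: 2 47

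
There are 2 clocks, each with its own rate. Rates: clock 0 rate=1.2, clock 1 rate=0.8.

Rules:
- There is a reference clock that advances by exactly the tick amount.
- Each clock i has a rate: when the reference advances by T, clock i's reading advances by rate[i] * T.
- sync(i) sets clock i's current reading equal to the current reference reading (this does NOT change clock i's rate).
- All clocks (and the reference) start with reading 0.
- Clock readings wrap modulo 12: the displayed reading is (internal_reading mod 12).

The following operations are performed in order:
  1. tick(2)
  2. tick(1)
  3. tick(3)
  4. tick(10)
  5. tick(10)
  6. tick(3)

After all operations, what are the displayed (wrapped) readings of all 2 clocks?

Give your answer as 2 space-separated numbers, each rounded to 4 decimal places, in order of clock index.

Answer: 10.8000 11.2000

Derivation:
After op 1 tick(2): ref=2.0000 raw=[2.4000 1.6000]
After op 2 tick(1): ref=3.0000 raw=[3.6000 2.4000]
After op 3 tick(3): ref=6.0000 raw=[7.2000 4.8000]
After op 4 tick(10): ref=16.0000 raw=[19.2000 12.8000]
After op 5 tick(10): ref=26.0000 raw=[31.2000 20.8000]
After op 6 tick(3): ref=29.0000 raw=[34.8000 23.2000]
Wrap final raw readings (mod 12): 34.8000 mod 12 = 10.8000; 23.2000 mod 12 = 11.2000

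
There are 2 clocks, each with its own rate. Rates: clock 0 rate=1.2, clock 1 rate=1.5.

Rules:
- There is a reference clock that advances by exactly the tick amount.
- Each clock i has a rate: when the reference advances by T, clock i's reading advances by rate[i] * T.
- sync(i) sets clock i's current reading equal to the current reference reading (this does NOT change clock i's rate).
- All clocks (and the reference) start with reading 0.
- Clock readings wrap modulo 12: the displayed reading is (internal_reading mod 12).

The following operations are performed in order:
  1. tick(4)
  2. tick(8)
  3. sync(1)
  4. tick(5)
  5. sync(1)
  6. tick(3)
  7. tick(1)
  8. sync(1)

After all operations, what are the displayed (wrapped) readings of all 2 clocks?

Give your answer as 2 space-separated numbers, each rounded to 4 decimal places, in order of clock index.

Answer: 1.2000 9.0000

Derivation:
After op 1 tick(4): ref=4.0000 raw=[4.8000 6.0000]
After op 2 tick(8): ref=12.0000 raw=[14.4000 18.0000]
After op 3 sync(1): ref=12.0000 raw=[14.4000 12.0000]
After op 4 tick(5): ref=17.0000 raw=[20.4000 19.5000]
After op 5 sync(1): ref=17.0000 raw=[20.4000 17.0000]
After op 6 tick(3): ref=20.0000 raw=[24.0000 21.5000]
After op 7 tick(1): ref=21.0000 raw=[25.2000 23.0000]
After op 8 sync(1): ref=21.0000 raw=[25.2000 21.0000]
Wrap final raw readings (mod 12): 25.2000 mod 12 = 1.2000; 21.0000 mod 12 = 9.0000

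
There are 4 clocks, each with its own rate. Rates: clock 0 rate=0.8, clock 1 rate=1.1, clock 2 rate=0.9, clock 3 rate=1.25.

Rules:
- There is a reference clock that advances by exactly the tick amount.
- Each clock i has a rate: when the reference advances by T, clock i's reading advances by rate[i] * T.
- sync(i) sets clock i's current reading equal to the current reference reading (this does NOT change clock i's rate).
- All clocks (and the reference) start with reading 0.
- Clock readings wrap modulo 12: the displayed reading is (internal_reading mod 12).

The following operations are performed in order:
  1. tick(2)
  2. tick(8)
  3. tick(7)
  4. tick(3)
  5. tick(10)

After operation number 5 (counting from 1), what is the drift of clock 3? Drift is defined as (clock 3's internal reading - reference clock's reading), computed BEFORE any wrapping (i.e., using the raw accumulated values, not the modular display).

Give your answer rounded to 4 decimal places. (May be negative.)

Answer: 7.5000

Derivation:
After op 1 tick(2): ref=2.0000 raw=[1.6000 2.2000 1.8000 2.5000]
After op 2 tick(8): ref=10.0000 raw=[8.0000 11.0000 9.0000 12.5000]
After op 3 tick(7): ref=17.0000 raw=[13.6000 18.7000 15.3000 21.2500]
After op 4 tick(3): ref=20.0000 raw=[16.0000 22.0000 18.0000 25.0000]
After op 5 tick(10): ref=30.0000 raw=[24.0000 33.0000 27.0000 37.5000]
Drift of clock 3 after op 5: 37.5000 - 30.0000 = 7.5000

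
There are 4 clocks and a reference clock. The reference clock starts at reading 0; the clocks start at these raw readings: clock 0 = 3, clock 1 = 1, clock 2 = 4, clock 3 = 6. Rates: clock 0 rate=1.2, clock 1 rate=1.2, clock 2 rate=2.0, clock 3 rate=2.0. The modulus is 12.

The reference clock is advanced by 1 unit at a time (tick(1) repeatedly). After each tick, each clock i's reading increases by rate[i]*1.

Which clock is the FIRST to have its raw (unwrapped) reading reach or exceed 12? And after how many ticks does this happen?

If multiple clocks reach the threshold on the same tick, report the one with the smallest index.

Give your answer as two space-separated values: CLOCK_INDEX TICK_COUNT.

Answer: 3 3

Derivation:
clock 0: start=3, rate=1.2, needs 12-3 = 9; ticks = ceil(9/1.2) = ceil(7.5000) = 8; reading at tick 8 = 3 + 1.2*8 = 12.6000
clock 1: start=1, rate=1.2, needs 12-1 = 11; ticks = ceil(11/1.2) = ceil(9.1667) = 10; reading at tick 10 = 1 + 1.2*10 = 13.0000
clock 2: start=4, rate=2.0, needs 12-4 = 8; ticks = ceil(8/2.0) = ceil(4.0000) = 4; reading at tick 4 = 4 + 2.0*4 = 12.0000
clock 3: start=6, rate=2.0, needs 12-6 = 6; ticks = ceil(6/2.0) = ceil(3.0000) = 3; reading at tick 3 = 6 + 2.0*3 = 12.0000
Minimum tick count = 3; winners = [3]; smallest index = 3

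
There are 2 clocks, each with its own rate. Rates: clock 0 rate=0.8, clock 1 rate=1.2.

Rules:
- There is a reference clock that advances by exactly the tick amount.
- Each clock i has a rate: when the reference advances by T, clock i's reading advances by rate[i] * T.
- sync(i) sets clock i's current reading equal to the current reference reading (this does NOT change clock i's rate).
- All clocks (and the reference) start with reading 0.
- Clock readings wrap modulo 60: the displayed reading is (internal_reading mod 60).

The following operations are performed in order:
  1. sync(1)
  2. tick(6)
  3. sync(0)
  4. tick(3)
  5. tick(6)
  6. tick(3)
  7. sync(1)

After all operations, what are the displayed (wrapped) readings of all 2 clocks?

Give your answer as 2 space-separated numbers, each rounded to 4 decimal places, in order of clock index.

After op 1 sync(1): ref=0.0000 raw=[0.0000 0.0000]
After op 2 tick(6): ref=6.0000 raw=[4.8000 7.2000]
After op 3 sync(0): ref=6.0000 raw=[6.0000 7.2000]
After op 4 tick(3): ref=9.0000 raw=[8.4000 10.8000]
After op 5 tick(6): ref=15.0000 raw=[13.2000 18.0000]
After op 6 tick(3): ref=18.0000 raw=[15.6000 21.6000]
After op 7 sync(1): ref=18.0000 raw=[15.6000 18.0000]
Wrap final raw readings (mod 60): 15.6000 mod 60 = 15.6000; 18.0000 mod 60 = 18.0000

Answer: 15.6000 18.0000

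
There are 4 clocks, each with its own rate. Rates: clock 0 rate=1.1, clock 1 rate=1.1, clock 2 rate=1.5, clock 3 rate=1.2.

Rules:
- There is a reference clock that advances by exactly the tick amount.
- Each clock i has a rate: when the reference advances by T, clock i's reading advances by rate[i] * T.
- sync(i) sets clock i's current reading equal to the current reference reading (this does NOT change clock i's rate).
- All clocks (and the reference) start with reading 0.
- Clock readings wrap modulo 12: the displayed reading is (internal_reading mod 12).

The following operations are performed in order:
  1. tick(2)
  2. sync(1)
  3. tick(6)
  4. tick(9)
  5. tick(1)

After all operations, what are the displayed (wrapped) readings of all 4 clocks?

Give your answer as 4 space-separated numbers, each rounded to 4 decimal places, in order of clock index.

Answer: 7.8000 7.6000 3.0000 9.6000

Derivation:
After op 1 tick(2): ref=2.0000 raw=[2.2000 2.2000 3.0000 2.4000]
After op 2 sync(1): ref=2.0000 raw=[2.2000 2.0000 3.0000 2.4000]
After op 3 tick(6): ref=8.0000 raw=[8.8000 8.6000 12.0000 9.6000]
After op 4 tick(9): ref=17.0000 raw=[18.7000 18.5000 25.5000 20.4000]
After op 5 tick(1): ref=18.0000 raw=[19.8000 19.6000 27.0000 21.6000]
Wrap final raw readings (mod 12): 19.8000 mod 12 = 7.8000; 19.6000 mod 12 = 7.6000; 27.0000 mod 12 = 3.0000; 21.6000 mod 12 = 9.6000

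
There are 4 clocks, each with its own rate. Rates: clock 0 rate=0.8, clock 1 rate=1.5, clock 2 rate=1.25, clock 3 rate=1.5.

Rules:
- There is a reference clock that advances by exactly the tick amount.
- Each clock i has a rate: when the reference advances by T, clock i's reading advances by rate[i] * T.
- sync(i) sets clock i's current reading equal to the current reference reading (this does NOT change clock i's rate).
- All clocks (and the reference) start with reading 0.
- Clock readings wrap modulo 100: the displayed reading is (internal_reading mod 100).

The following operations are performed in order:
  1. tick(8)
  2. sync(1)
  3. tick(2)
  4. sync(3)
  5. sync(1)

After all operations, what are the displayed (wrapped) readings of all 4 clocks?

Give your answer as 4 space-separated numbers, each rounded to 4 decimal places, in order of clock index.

After op 1 tick(8): ref=8.0000 raw=[6.4000 12.0000 10.0000 12.0000]
After op 2 sync(1): ref=8.0000 raw=[6.4000 8.0000 10.0000 12.0000]
After op 3 tick(2): ref=10.0000 raw=[8.0000 11.0000 12.5000 15.0000]
After op 4 sync(3): ref=10.0000 raw=[8.0000 11.0000 12.5000 10.0000]
After op 5 sync(1): ref=10.0000 raw=[8.0000 10.0000 12.5000 10.0000]
Wrap final raw readings (mod 100): 8.0000 mod 100 = 8.0000; 10.0000 mod 100 = 10.0000; 12.5000 mod 100 = 12.5000; 10.0000 mod 100 = 10.0000

Answer: 8.0000 10.0000 12.5000 10.0000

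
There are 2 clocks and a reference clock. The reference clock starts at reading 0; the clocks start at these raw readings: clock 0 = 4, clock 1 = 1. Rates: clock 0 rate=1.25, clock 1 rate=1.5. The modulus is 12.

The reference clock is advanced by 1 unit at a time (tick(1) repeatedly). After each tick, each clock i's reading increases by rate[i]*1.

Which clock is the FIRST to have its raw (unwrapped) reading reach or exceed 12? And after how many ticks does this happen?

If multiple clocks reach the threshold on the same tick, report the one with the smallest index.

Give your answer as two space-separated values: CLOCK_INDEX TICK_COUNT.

Answer: 0 7

Derivation:
clock 0: start=4, rate=1.25, needs 12-4 = 8; ticks = ceil(8/1.25) = ceil(6.4000) = 7; reading at tick 7 = 4 + 1.25*7 = 12.7500
clock 1: start=1, rate=1.5, needs 12-1 = 11; ticks = ceil(11/1.5) = ceil(7.3333) = 8; reading at tick 8 = 1 + 1.5*8 = 13.0000
Minimum tick count = 7; winners = [0]; smallest index = 0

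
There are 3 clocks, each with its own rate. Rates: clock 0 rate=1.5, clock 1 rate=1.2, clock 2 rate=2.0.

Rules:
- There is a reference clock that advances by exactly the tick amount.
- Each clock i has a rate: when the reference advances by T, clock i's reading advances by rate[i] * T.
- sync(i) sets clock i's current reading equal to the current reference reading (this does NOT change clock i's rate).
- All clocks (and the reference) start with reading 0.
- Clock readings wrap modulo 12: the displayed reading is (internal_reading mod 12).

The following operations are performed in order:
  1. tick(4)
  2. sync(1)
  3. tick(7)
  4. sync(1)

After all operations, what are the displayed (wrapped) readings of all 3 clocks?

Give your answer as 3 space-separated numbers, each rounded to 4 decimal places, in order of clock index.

Answer: 4.5000 11.0000 10.0000

Derivation:
After op 1 tick(4): ref=4.0000 raw=[6.0000 4.8000 8.0000]
After op 2 sync(1): ref=4.0000 raw=[6.0000 4.0000 8.0000]
After op 3 tick(7): ref=11.0000 raw=[16.5000 12.4000 22.0000]
After op 4 sync(1): ref=11.0000 raw=[16.5000 11.0000 22.0000]
Wrap final raw readings (mod 12): 16.5000 mod 12 = 4.5000; 11.0000 mod 12 = 11.0000; 22.0000 mod 12 = 10.0000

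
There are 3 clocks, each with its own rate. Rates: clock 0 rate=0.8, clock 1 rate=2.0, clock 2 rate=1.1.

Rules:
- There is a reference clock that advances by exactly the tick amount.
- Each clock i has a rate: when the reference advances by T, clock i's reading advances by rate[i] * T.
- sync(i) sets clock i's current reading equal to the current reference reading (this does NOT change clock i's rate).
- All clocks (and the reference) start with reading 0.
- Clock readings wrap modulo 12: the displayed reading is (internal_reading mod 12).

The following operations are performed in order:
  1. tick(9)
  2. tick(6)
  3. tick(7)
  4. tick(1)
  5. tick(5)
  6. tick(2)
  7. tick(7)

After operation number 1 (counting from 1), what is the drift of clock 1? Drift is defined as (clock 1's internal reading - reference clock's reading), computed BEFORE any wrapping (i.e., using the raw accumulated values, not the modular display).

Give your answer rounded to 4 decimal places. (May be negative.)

After op 1 tick(9): ref=9.0000 raw=[7.2000 18.0000 9.9000]
Drift of clock 1 after op 1: 18.0000 - 9.0000 = 9.0000

Answer: 9.0000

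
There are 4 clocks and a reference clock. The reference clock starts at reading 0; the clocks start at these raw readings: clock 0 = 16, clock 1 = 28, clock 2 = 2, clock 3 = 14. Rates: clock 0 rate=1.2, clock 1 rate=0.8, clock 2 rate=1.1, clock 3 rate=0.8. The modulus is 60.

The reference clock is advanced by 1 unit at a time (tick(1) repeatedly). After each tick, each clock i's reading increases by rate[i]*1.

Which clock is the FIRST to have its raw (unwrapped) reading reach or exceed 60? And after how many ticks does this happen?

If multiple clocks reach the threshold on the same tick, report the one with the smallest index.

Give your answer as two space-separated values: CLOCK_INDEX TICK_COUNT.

clock 0: start=16, rate=1.2, needs 60-16 = 44; ticks = ceil(44/1.2) = ceil(36.6667) = 37; reading at tick 37 = 16 + 1.2*37 = 60.4000
clock 1: start=28, rate=0.8, needs 60-28 = 32; ticks = ceil(32/0.8) = ceil(40.0000) = 40; reading at tick 40 = 28 + 0.8*40 = 60.0000
clock 2: start=2, rate=1.1, needs 60-2 = 58; ticks = ceil(58/1.1) = ceil(52.7273) = 53; reading at tick 53 = 2 + 1.1*53 = 60.3000
clock 3: start=14, rate=0.8, needs 60-14 = 46; ticks = ceil(46/0.8) = ceil(57.5000) = 58; reading at tick 58 = 14 + 0.8*58 = 60.4000
Minimum tick count = 37; winners = [0]; smallest index = 0

Answer: 0 37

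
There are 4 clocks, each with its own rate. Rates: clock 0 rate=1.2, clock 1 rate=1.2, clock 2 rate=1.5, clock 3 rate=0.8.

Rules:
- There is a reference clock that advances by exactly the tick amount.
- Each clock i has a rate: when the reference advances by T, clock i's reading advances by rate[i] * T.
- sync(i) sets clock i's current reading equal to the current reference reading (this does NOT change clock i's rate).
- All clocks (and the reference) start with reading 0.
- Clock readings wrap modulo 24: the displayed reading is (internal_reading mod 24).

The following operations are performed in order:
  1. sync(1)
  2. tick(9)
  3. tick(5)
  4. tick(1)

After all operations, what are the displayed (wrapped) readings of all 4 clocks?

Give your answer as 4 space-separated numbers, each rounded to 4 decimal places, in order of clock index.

Answer: 18.0000 18.0000 22.5000 12.0000

Derivation:
After op 1 sync(1): ref=0.0000 raw=[0.0000 0.0000 0.0000 0.0000]
After op 2 tick(9): ref=9.0000 raw=[10.8000 10.8000 13.5000 7.2000]
After op 3 tick(5): ref=14.0000 raw=[16.8000 16.8000 21.0000 11.2000]
After op 4 tick(1): ref=15.0000 raw=[18.0000 18.0000 22.5000 12.0000]
Wrap final raw readings (mod 24): 18.0000 mod 24 = 18.0000; 18.0000 mod 24 = 18.0000; 22.5000 mod 24 = 22.5000; 12.0000 mod 24 = 12.0000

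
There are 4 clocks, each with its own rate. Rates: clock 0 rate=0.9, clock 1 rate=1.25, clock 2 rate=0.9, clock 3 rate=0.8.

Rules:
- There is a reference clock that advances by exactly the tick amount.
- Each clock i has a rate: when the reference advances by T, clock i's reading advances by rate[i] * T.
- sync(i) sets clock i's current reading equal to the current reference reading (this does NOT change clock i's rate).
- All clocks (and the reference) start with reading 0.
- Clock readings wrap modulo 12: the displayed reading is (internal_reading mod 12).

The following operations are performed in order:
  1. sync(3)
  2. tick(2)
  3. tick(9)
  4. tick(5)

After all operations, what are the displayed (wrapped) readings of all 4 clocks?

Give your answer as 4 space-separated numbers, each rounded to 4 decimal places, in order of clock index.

After op 1 sync(3): ref=0.0000 raw=[0.0000 0.0000 0.0000 0.0000]
After op 2 tick(2): ref=2.0000 raw=[1.8000 2.5000 1.8000 1.6000]
After op 3 tick(9): ref=11.0000 raw=[9.9000 13.7500 9.9000 8.8000]
After op 4 tick(5): ref=16.0000 raw=[14.4000 20.0000 14.4000 12.8000]
Wrap final raw readings (mod 12): 14.4000 mod 12 = 2.4000; 20.0000 mod 12 = 8.0000; 14.4000 mod 12 = 2.4000; 12.8000 mod 12 = 0.8000

Answer: 2.4000 8.0000 2.4000 0.8000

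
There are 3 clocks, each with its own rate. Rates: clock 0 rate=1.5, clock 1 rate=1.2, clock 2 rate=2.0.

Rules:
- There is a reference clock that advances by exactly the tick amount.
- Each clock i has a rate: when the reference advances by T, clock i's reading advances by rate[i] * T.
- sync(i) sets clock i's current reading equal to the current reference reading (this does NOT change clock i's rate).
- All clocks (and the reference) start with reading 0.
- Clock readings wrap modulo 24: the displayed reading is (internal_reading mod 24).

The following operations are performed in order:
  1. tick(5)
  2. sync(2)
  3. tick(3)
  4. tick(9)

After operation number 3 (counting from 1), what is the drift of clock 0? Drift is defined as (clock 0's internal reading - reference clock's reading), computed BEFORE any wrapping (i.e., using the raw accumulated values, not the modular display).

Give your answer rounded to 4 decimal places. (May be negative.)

After op 1 tick(5): ref=5.0000 raw=[7.5000 6.0000 10.0000]
After op 2 sync(2): ref=5.0000 raw=[7.5000 6.0000 5.0000]
After op 3 tick(3): ref=8.0000 raw=[12.0000 9.6000 11.0000]
Drift of clock 0 after op 3: 12.0000 - 8.0000 = 4.0000

Answer: 4.0000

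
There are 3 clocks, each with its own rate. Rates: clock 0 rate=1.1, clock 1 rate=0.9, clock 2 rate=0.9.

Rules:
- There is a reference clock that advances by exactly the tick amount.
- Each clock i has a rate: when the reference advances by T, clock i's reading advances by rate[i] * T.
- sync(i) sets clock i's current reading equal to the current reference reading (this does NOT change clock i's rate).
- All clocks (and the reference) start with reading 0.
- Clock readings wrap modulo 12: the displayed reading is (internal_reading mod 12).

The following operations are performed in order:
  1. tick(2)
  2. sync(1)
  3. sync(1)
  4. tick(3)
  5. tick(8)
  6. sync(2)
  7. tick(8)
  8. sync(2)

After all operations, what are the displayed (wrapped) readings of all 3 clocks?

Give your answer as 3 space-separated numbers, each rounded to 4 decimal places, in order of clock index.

Answer: 11.1000 7.1000 9.0000

Derivation:
After op 1 tick(2): ref=2.0000 raw=[2.2000 1.8000 1.8000]
After op 2 sync(1): ref=2.0000 raw=[2.2000 2.0000 1.8000]
After op 3 sync(1): ref=2.0000 raw=[2.2000 2.0000 1.8000]
After op 4 tick(3): ref=5.0000 raw=[5.5000 4.7000 4.5000]
After op 5 tick(8): ref=13.0000 raw=[14.3000 11.9000 11.7000]
After op 6 sync(2): ref=13.0000 raw=[14.3000 11.9000 13.0000]
After op 7 tick(8): ref=21.0000 raw=[23.1000 19.1000 20.2000]
After op 8 sync(2): ref=21.0000 raw=[23.1000 19.1000 21.0000]
Wrap final raw readings (mod 12): 23.1000 mod 12 = 11.1000; 19.1000 mod 12 = 7.1000; 21.0000 mod 12 = 9.0000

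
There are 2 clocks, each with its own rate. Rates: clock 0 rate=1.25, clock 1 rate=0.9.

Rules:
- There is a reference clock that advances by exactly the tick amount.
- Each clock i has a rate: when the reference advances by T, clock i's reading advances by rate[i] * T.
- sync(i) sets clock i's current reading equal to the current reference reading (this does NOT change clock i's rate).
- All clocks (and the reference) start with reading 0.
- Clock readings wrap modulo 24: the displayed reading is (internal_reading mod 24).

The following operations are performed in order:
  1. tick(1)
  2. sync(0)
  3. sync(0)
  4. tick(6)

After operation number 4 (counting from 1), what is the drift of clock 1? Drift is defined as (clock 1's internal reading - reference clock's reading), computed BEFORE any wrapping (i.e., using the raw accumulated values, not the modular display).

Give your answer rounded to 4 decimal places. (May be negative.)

After op 1 tick(1): ref=1.0000 raw=[1.2500 0.9000]
After op 2 sync(0): ref=1.0000 raw=[1.0000 0.9000]
After op 3 sync(0): ref=1.0000 raw=[1.0000 0.9000]
After op 4 tick(6): ref=7.0000 raw=[8.5000 6.3000]
Drift of clock 1 after op 4: 6.3000 - 7.0000 = -0.7000

Answer: -0.7000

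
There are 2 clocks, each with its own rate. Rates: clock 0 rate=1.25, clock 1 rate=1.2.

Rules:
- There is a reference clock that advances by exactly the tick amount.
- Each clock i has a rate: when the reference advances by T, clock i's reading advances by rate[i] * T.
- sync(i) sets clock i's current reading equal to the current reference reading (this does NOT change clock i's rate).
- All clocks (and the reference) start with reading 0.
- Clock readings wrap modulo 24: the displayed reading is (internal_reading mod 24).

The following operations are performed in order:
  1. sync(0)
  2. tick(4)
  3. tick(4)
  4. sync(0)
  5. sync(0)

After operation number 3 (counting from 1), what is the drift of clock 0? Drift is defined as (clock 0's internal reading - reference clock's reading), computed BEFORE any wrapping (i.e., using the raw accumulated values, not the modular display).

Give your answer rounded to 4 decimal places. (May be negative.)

After op 1 sync(0): ref=0.0000 raw=[0.0000 0.0000]
After op 2 tick(4): ref=4.0000 raw=[5.0000 4.8000]
After op 3 tick(4): ref=8.0000 raw=[10.0000 9.6000]
Drift of clock 0 after op 3: 10.0000 - 8.0000 = 2.0000

Answer: 2.0000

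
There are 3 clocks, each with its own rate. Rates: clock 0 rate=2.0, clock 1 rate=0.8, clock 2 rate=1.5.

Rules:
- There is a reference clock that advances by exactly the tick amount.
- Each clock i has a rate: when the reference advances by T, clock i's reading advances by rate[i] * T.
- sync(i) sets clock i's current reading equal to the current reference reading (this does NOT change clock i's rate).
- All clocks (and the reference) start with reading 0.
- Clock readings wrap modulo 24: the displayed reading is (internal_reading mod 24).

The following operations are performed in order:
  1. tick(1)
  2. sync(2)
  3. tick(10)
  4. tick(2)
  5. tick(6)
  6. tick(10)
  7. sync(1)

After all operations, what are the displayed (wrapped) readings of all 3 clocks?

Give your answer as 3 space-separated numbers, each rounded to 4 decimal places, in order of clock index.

Answer: 10.0000 5.0000 19.0000

Derivation:
After op 1 tick(1): ref=1.0000 raw=[2.0000 0.8000 1.5000]
After op 2 sync(2): ref=1.0000 raw=[2.0000 0.8000 1.0000]
After op 3 tick(10): ref=11.0000 raw=[22.0000 8.8000 16.0000]
After op 4 tick(2): ref=13.0000 raw=[26.0000 10.4000 19.0000]
After op 5 tick(6): ref=19.0000 raw=[38.0000 15.2000 28.0000]
After op 6 tick(10): ref=29.0000 raw=[58.0000 23.2000 43.0000]
After op 7 sync(1): ref=29.0000 raw=[58.0000 29.0000 43.0000]
Wrap final raw readings (mod 24): 58.0000 mod 24 = 10.0000; 29.0000 mod 24 = 5.0000; 43.0000 mod 24 = 19.0000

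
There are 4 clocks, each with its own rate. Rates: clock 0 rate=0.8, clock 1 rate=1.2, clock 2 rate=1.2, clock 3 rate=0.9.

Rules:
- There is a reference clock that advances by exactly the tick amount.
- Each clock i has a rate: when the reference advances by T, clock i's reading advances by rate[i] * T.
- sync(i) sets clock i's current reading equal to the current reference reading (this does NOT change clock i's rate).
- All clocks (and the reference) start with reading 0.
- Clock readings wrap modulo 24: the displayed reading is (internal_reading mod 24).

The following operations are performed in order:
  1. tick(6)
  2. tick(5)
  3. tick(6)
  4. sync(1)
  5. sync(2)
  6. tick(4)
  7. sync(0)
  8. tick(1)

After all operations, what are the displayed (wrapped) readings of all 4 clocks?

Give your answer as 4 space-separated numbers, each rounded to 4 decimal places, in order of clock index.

Answer: 21.8000 23.0000 23.0000 19.8000

Derivation:
After op 1 tick(6): ref=6.0000 raw=[4.8000 7.2000 7.2000 5.4000]
After op 2 tick(5): ref=11.0000 raw=[8.8000 13.2000 13.2000 9.9000]
After op 3 tick(6): ref=17.0000 raw=[13.6000 20.4000 20.4000 15.3000]
After op 4 sync(1): ref=17.0000 raw=[13.6000 17.0000 20.4000 15.3000]
After op 5 sync(2): ref=17.0000 raw=[13.6000 17.0000 17.0000 15.3000]
After op 6 tick(4): ref=21.0000 raw=[16.8000 21.8000 21.8000 18.9000]
After op 7 sync(0): ref=21.0000 raw=[21.0000 21.8000 21.8000 18.9000]
After op 8 tick(1): ref=22.0000 raw=[21.8000 23.0000 23.0000 19.8000]
Wrap final raw readings (mod 24): 21.8000 mod 24 = 21.8000; 23.0000 mod 24 = 23.0000; 23.0000 mod 24 = 23.0000; 19.8000 mod 24 = 19.8000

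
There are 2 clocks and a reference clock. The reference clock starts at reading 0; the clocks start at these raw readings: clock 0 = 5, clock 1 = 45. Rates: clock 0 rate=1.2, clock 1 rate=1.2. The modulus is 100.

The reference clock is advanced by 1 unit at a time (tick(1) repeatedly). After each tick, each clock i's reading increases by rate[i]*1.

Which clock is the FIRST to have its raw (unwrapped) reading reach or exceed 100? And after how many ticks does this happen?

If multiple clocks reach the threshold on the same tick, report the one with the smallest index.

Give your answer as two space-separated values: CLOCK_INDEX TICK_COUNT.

Answer: 1 46

Derivation:
clock 0: start=5, rate=1.2, needs 100-5 = 95; ticks = ceil(95/1.2) = ceil(79.1667) = 80; reading at tick 80 = 5 + 1.2*80 = 101.0000
clock 1: start=45, rate=1.2, needs 100-45 = 55; ticks = ceil(55/1.2) = ceil(45.8333) = 46; reading at tick 46 = 45 + 1.2*46 = 100.2000
Minimum tick count = 46; winners = [1]; smallest index = 1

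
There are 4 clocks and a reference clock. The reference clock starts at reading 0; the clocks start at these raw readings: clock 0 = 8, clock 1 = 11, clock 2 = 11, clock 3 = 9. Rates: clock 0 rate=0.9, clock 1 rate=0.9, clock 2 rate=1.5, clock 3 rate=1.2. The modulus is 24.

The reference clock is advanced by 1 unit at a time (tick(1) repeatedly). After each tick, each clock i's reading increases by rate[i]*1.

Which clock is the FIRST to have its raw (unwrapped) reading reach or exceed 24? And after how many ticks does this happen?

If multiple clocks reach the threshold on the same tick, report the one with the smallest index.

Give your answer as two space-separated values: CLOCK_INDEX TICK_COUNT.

Answer: 2 9

Derivation:
clock 0: start=8, rate=0.9, needs 24-8 = 16; ticks = ceil(16/0.9) = ceil(17.7778) = 18; reading at tick 18 = 8 + 0.9*18 = 24.2000
clock 1: start=11, rate=0.9, needs 24-11 = 13; ticks = ceil(13/0.9) = ceil(14.4444) = 15; reading at tick 15 = 11 + 0.9*15 = 24.5000
clock 2: start=11, rate=1.5, needs 24-11 = 13; ticks = ceil(13/1.5) = ceil(8.6667) = 9; reading at tick 9 = 11 + 1.5*9 = 24.5000
clock 3: start=9, rate=1.2, needs 24-9 = 15; ticks = ceil(15/1.2) = ceil(12.5000) = 13; reading at tick 13 = 9 + 1.2*13 = 24.6000
Minimum tick count = 9; winners = [2]; smallest index = 2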